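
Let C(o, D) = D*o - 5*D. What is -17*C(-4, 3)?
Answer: 459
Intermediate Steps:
C(o, D) = -5*D + D*o
-17*C(-4, 3) = -51*(-5 - 4) = -51*(-9) = -17*(-27) = 459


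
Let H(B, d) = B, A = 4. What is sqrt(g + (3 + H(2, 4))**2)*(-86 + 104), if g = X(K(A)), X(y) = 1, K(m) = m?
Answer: 18*sqrt(26) ≈ 91.782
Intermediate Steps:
g = 1
sqrt(g + (3 + H(2, 4))**2)*(-86 + 104) = sqrt(1 + (3 + 2)**2)*(-86 + 104) = sqrt(1 + 5**2)*18 = sqrt(1 + 25)*18 = sqrt(26)*18 = 18*sqrt(26)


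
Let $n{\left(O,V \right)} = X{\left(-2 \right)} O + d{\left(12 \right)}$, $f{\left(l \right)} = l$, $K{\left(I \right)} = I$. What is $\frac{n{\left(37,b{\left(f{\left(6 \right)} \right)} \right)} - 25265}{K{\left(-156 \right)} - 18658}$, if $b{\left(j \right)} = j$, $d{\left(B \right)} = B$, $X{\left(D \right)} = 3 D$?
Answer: $\frac{25475}{18814} \approx 1.354$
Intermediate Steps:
$n{\left(O,V \right)} = 12 - 6 O$ ($n{\left(O,V \right)} = 3 \left(-2\right) O + 12 = - 6 O + 12 = 12 - 6 O$)
$\frac{n{\left(37,b{\left(f{\left(6 \right)} \right)} \right)} - 25265}{K{\left(-156 \right)} - 18658} = \frac{\left(12 - 222\right) - 25265}{-156 - 18658} = \frac{\left(12 - 222\right) - 25265}{-18814} = \left(-210 - 25265\right) \left(- \frac{1}{18814}\right) = \left(-25475\right) \left(- \frac{1}{18814}\right) = \frac{25475}{18814}$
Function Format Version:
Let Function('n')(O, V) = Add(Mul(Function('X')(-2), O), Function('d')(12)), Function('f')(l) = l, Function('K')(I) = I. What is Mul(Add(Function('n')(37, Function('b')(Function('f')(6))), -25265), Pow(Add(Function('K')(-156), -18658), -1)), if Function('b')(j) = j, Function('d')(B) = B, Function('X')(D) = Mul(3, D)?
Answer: Rational(25475, 18814) ≈ 1.3540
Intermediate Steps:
Function('n')(O, V) = Add(12, Mul(-6, O)) (Function('n')(O, V) = Add(Mul(Mul(3, -2), O), 12) = Add(Mul(-6, O), 12) = Add(12, Mul(-6, O)))
Mul(Add(Function('n')(37, Function('b')(Function('f')(6))), -25265), Pow(Add(Function('K')(-156), -18658), -1)) = Mul(Add(Add(12, Mul(-6, 37)), -25265), Pow(Add(-156, -18658), -1)) = Mul(Add(Add(12, -222), -25265), Pow(-18814, -1)) = Mul(Add(-210, -25265), Rational(-1, 18814)) = Mul(-25475, Rational(-1, 18814)) = Rational(25475, 18814)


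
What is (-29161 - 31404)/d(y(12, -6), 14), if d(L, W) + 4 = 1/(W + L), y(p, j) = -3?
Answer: 666215/43 ≈ 15493.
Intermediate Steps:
d(L, W) = -4 + 1/(L + W) (d(L, W) = -4 + 1/(W + L) = -4 + 1/(L + W))
(-29161 - 31404)/d(y(12, -6), 14) = (-29161 - 31404)/(((1 - 4*(-3) - 4*14)/(-3 + 14))) = -60565*11/(1 + 12 - 56) = -60565/((1/11)*(-43)) = -60565/(-43/11) = -60565*(-11/43) = 666215/43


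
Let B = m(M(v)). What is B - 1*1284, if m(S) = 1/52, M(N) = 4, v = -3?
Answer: -66767/52 ≈ -1284.0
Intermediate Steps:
m(S) = 1/52
B = 1/52 ≈ 0.019231
B - 1*1284 = 1/52 - 1*1284 = 1/52 - 1284 = -66767/52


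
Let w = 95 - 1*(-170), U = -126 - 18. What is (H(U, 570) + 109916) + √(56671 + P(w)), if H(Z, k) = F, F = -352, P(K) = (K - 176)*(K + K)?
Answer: 109564 + √103841 ≈ 1.0989e+5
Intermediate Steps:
U = -144
w = 265 (w = 95 + 170 = 265)
P(K) = 2*K*(-176 + K) (P(K) = (-176 + K)*(2*K) = 2*K*(-176 + K))
H(Z, k) = -352
(H(U, 570) + 109916) + √(56671 + P(w)) = (-352 + 109916) + √(56671 + 2*265*(-176 + 265)) = 109564 + √(56671 + 2*265*89) = 109564 + √(56671 + 47170) = 109564 + √103841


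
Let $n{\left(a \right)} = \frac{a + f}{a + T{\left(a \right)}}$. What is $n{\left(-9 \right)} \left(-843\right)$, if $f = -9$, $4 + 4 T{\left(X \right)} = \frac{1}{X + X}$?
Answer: $- \frac{1092528}{721} \approx -1515.3$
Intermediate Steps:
$T{\left(X \right)} = -1 + \frac{1}{8 X}$ ($T{\left(X \right)} = -1 + \frac{1}{4 \left(X + X\right)} = -1 + \frac{1}{4 \cdot 2 X} = -1 + \frac{\frac{1}{2} \frac{1}{X}}{4} = -1 + \frac{1}{8 X}$)
$n{\left(a \right)} = \frac{-9 + a}{a + \frac{\frac{1}{8} - a}{a}}$ ($n{\left(a \right)} = \frac{a - 9}{a + \frac{\frac{1}{8} - a}{a}} = \frac{-9 + a}{a + \frac{\frac{1}{8} - a}{a}}$)
$n{\left(-9 \right)} \left(-843\right) = 8 \left(-9\right) \frac{1}{1 - -72 + 8 \left(-9\right)^{2}} \left(-9 - 9\right) \left(-843\right) = 8 \left(-9\right) \frac{1}{1 + 72 + 8 \cdot 81} \left(-18\right) \left(-843\right) = 8 \left(-9\right) \frac{1}{1 + 72 + 648} \left(-18\right) \left(-843\right) = 8 \left(-9\right) \frac{1}{721} \left(-18\right) \left(-843\right) = \frac{1296}{721} \left(-843\right) = - \frac{1092528}{721}$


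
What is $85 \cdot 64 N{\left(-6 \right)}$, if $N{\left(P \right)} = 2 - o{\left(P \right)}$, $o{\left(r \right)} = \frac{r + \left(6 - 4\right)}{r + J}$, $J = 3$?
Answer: $\frac{10880}{3} \approx 3626.7$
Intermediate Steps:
$o{\left(r \right)} = \frac{2 + r}{3 + r}$ ($o{\left(r \right)} = \frac{r + \left(6 - 4\right)}{r + 3} = \frac{r + 2}{3 + r} = \frac{2 + r}{3 + r}$)
$N{\left(P \right)} = 2 - \frac{2 + P}{3 + P}$
$85 \cdot 64 N{\left(-6 \right)} = 85 \cdot 64 \frac{4 - 6}{3 - 6} = 5440 \frac{1}{-3} \left(-2\right) = 5440 \left(\left(- \frac{1}{3}\right) \left(-2\right)\right) = 5440 \cdot \frac{2}{3} = \frac{10880}{3}$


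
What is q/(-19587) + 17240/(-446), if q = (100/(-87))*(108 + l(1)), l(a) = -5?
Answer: -14686777880/380007387 ≈ -38.649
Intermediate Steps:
q = -10300/87 (q = (100/(-87))*(108 - 5) = (100*(-1/87))*103 = -100/87*103 = -10300/87 ≈ -118.39)
q/(-19587) + 17240/(-446) = -10300/87/(-19587) + 17240/(-446) = -10300/87*(-1/19587) + 17240*(-1/446) = 10300/1704069 - 8620/223 = -14686777880/380007387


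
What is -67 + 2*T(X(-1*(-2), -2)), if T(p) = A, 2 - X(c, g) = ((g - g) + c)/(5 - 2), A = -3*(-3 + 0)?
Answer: -49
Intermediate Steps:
A = 9 (A = -3*(-3) = 9)
X(c, g) = 2 - c/3 (X(c, g) = 2 - ((g - g) + c)/(5 - 2) = 2 - (0 + c)/3 = 2 - c/3)
T(p) = 9
-67 + 2*T(X(-1*(-2), -2)) = -67 + 2*9 = -67 + 18 = -49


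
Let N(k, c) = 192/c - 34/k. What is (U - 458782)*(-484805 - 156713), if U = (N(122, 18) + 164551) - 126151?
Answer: 49350699911590/183 ≈ 2.6968e+11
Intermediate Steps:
N(k, c) = -34/k + 192/c
U = 7029101/183 (U = ((-34/122 + 192/18) + 164551) - 126151 = ((-34*1/122 + 192*(1/18)) + 164551) - 126151 = ((-17/61 + 32/3) + 164551) - 126151 = (1901/183 + 164551) - 126151 = 30114734/183 - 126151 = 7029101/183 ≈ 38410.)
(U - 458782)*(-484805 - 156713) = (7029101/183 - 458782)*(-484805 - 156713) = -76928005/183*(-641518) = 49350699911590/183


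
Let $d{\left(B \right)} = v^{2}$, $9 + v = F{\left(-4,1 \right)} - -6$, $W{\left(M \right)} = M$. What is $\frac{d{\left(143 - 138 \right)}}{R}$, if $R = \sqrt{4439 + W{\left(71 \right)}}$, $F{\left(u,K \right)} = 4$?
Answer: $\frac{\sqrt{4510}}{4510} \approx 0.014891$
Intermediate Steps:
$R = \sqrt{4510}$ ($R = \sqrt{4439 + 71} = \sqrt{4510} \approx 67.156$)
$v = 1$ ($v = -9 + \left(4 - -6\right) = -9 + \left(4 + 6\right) = -9 + 10 = 1$)
$d{\left(B \right)} = 1$ ($d{\left(B \right)} = 1^{2} = 1$)
$\frac{d{\left(143 - 138 \right)}}{R} = 1 \frac{1}{\sqrt{4510}} = 1 \frac{\sqrt{4510}}{4510} = \frac{\sqrt{4510}}{4510}$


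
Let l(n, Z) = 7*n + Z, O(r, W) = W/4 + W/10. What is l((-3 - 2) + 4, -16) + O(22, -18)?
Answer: -293/10 ≈ -29.300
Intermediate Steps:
O(r, W) = 7*W/20 (O(r, W) = W*(1/4) + W*(1/10) = W/4 + W/10 = 7*W/20)
l(n, Z) = Z + 7*n
l((-3 - 2) + 4, -16) + O(22, -18) = (-16 + 7*((-3 - 2) + 4)) + (7/20)*(-18) = (-16 + 7*(-5 + 4)) - 63/10 = (-16 + 7*(-1)) - 63/10 = (-16 - 7) - 63/10 = -23 - 63/10 = -293/10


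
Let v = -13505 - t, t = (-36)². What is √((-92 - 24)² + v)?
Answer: I*√1345 ≈ 36.674*I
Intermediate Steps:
t = 1296
v = -14801 (v = -13505 - 1*1296 = -13505 - 1296 = -14801)
√((-92 - 24)² + v) = √((-92 - 24)² - 14801) = √((-116)² - 14801) = √(13456 - 14801) = √(-1345) = I*√1345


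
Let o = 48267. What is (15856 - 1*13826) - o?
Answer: -46237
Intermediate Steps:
(15856 - 1*13826) - o = (15856 - 1*13826) - 1*48267 = (15856 - 13826) - 48267 = 2030 - 48267 = -46237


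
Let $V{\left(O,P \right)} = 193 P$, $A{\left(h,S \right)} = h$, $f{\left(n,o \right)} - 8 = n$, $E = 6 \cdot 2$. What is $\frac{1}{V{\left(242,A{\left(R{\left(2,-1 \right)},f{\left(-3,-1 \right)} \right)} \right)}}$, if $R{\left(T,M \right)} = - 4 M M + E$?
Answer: $\frac{1}{1544} \approx 0.00064767$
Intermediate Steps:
$E = 12$
$f{\left(n,o \right)} = 8 + n$
$R{\left(T,M \right)} = 12 - 4 M^{2}$ ($R{\left(T,M \right)} = - 4 M M + 12 = - 4 M^{2} + 12 = 12 - 4 M^{2}$)
$\frac{1}{V{\left(242,A{\left(R{\left(2,-1 \right)},f{\left(-3,-1 \right)} \right)} \right)}} = \frac{1}{193 \left(12 - 4 \left(-1\right)^{2}\right)} = \frac{1}{193 \left(12 - 4\right)} = \frac{1}{193 \cdot 8} = \frac{1}{1544}$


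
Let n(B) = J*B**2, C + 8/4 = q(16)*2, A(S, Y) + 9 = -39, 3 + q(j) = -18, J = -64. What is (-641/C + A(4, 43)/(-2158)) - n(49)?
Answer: 7296044759/47476 ≈ 1.5368e+5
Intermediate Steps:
q(j) = -21 (q(j) = -3 - 18 = -21)
A(S, Y) = -48 (A(S, Y) = -9 - 39 = -48)
C = -44 (C = -2 - 21*2 = -2 - 42 = -44)
n(B) = -64*B**2
(-641/C + A(4, 43)/(-2158)) - n(49) = (-641/(-44) - 48/(-2158)) - (-64)*49**2 = (-641*(-1/44) - 48*(-1/2158)) - (-64)*2401 = (641/44 + 24/1079) - 1*(-153664) = 692695/47476 + 153664 = 7296044759/47476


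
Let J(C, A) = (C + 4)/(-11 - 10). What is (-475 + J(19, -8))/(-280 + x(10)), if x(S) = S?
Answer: 4999/2835 ≈ 1.7633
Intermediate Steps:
J(C, A) = -4/21 - C/21 (J(C, A) = (4 + C)/(-21) = (4 + C)*(-1/21) = -4/21 - C/21)
(-475 + J(19, -8))/(-280 + x(10)) = (-475 + (-4/21 - 1/21*19))/(-280 + 10) = (-475 + (-4/21 - 19/21))/(-270) = (-475 - 23/21)*(-1/270) = -9998/21*(-1/270) = 4999/2835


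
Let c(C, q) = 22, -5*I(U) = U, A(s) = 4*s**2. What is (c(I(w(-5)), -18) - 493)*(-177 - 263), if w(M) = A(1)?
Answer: 207240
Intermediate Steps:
w(M) = 4 (w(M) = 4*1**2 = 4*1 = 4)
I(U) = -U/5
(c(I(w(-5)), -18) - 493)*(-177 - 263) = (22 - 493)*(-177 - 263) = -471*(-440) = 207240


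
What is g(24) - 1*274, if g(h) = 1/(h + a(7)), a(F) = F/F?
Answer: -6849/25 ≈ -273.96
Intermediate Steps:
a(F) = 1
g(h) = 1/(1 + h) (g(h) = 1/(h + 1) = 1/(1 + h))
g(24) - 1*274 = 1/(1 + 24) - 1*274 = 1/25 - 274 = -6849/25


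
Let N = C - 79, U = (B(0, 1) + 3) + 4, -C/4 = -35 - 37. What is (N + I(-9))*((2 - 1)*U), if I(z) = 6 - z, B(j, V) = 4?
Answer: 2464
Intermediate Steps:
C = 288 (C = -4*(-35 - 37) = -4*(-72) = 288)
U = 11 (U = (4 + 3) + 4 = 7 + 4 = 11)
N = 209 (N = 288 - 79 = 209)
(N + I(-9))*((2 - 1)*U) = (209 + (6 - 1*(-9)))*((2 - 1)*11) = (209 + (6 + 9))*(1*11) = (209 + 15)*11 = 224*11 = 2464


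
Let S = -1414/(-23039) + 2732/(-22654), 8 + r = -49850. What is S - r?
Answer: 13011065484178/260962753 ≈ 49858.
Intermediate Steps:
r = -49858 (r = -8 - 49850 = -49858)
S = -15454896/260962753 (S = -1414*(-1/23039) + 2732*(-1/22654) = 1414/23039 - 1366/11327 = -15454896/260962753 ≈ -0.059223)
S - r = -15454896/260962753 - 1*(-49858) = -15454896/260962753 + 49858 = 13011065484178/260962753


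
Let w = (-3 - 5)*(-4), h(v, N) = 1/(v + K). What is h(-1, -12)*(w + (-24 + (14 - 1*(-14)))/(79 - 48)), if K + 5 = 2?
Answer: -249/31 ≈ -8.0323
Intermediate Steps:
K = -3 (K = -5 + 2 = -3)
h(v, N) = 1/(-3 + v) (h(v, N) = 1/(v - 3) = 1/(-3 + v))
w = 32 (w = -8*(-4) = 32)
h(-1, -12)*(w + (-24 + (14 - 1*(-14)))/(79 - 48)) = (32 + (-24 + (14 - 1*(-14)))/(79 - 48))/(-3 - 1) = (32 + (-24 + (14 + 14))/31)/(-4) = -(32 + (-24 + 28)*(1/31))/4 = -(32 + 4*(1/31))/4 = -(32 + 4/31)/4 = -¼*996/31 = -249/31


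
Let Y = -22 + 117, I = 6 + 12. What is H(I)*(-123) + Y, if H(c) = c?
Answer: -2119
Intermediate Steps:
I = 18
Y = 95
H(I)*(-123) + Y = 18*(-123) + 95 = -2214 + 95 = -2119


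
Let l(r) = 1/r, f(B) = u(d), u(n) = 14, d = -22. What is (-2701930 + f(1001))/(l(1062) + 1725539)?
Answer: -409919256/261788917 ≈ -1.5658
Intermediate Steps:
f(B) = 14
(-2701930 + f(1001))/(l(1062) + 1725539) = (-2701930 + 14)/(1/1062 + 1725539) = -2701916/(1/1062 + 1725539) = -2701916/1832522419/1062 = -2701916*1062/1832522419 = -409919256/261788917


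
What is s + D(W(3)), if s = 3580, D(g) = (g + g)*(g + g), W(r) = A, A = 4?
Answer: 3644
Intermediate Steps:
W(r) = 4
D(g) = 4*g² (D(g) = (2*g)*(2*g) = 4*g²)
s + D(W(3)) = 3580 + 4*4² = 3580 + 4*16 = 3580 + 64 = 3644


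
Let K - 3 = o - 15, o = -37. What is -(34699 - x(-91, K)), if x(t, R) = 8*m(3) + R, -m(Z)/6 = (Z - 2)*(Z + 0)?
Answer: -34892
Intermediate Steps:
m(Z) = -6*Z*(-2 + Z) (m(Z) = -6*(Z - 2)*(Z + 0) = -6*(-2 + Z)*Z = -6*Z*(-2 + Z))
K = -49 (K = 3 + (-37 - 15) = 3 - 52 = -49)
x(t, R) = -144 + R (x(t, R) = 8*(6*3*(2 - 1*3)) + R = 8*(6*3*(2 - 3)) + R = 8*(6*3*(-1)) + R = 8*(-18) + R = -144 + R)
-(34699 - x(-91, K)) = -(34699 - (-144 - 49)) = -(34699 - 1*(-193)) = -(34699 + 193) = -1*34892 = -34892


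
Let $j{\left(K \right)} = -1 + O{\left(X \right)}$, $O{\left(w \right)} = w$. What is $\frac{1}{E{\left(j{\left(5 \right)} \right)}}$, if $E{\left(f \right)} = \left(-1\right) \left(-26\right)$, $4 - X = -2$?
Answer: $\frac{1}{26} \approx 0.038462$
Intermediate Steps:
$X = 6$ ($X = 4 - -2 = 4 + 2 = 6$)
$j{\left(K \right)} = 5$ ($j{\left(K \right)} = -1 + 6 = 5$)
$E{\left(f \right)} = 26$
$\frac{1}{E{\left(j{\left(5 \right)} \right)}} = \frac{1}{26}$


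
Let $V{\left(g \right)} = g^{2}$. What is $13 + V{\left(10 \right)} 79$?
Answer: $7913$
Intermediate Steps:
$13 + V{\left(10 \right)} 79 = 13 + 10^{2} \cdot 79 = 13 + 100 \cdot 79 = 13 + 7900 = 7913$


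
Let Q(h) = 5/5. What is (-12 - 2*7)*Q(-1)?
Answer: -26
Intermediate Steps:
Q(h) = 1 (Q(h) = 5*(⅕) = 1)
(-12 - 2*7)*Q(-1) = (-12 - 2*7)*1 = (-12 - 14)*1 = -26*1 = -26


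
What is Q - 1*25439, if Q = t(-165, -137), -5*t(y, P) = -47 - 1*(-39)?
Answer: -127187/5 ≈ -25437.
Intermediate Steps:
t(y, P) = 8/5 (t(y, P) = -(-47 - 1*(-39))/5 = -(-47 + 39)/5 = -⅕*(-8) = 8/5)
Q = 8/5 ≈ 1.6000
Q - 1*25439 = 8/5 - 1*25439 = 8/5 - 25439 = -127187/5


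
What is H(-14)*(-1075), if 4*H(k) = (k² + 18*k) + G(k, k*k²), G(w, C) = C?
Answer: 752500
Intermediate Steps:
H(k) = k²/4 + k³/4 + 9*k/2 (H(k) = ((k² + 18*k) + k*k²)/4 = ((k² + 18*k) + k³)/4 = (k² + k³ + 18*k)/4 = k²/4 + k³/4 + 9*k/2)
H(-14)*(-1075) = ((¼)*(-14)*(18 - 14 + (-14)²))*(-1075) = ((¼)*(-14)*(18 - 14 + 196))*(-1075) = ((¼)*(-14)*200)*(-1075) = -700*(-1075) = 752500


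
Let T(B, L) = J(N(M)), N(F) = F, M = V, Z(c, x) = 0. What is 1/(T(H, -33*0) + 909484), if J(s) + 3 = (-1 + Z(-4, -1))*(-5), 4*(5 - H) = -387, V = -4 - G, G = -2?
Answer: 1/909486 ≈ 1.0995e-6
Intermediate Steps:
V = -2 (V = -4 - 1*(-2) = -4 + 2 = -2)
M = -2
H = 407/4 (H = 5 - ¼*(-387) = 5 + 387/4 = 407/4 ≈ 101.75)
J(s) = 2 (J(s) = -3 + (-1 + 0)*(-5) = -3 - 1*(-5) = -3 + 5 = 2)
T(B, L) = 2
1/(T(H, -33*0) + 909484) = 1/(2 + 909484) = 1/909486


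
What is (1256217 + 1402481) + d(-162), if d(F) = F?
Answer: 2658536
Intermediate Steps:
(1256217 + 1402481) + d(-162) = (1256217 + 1402481) - 162 = 2658698 - 162 = 2658536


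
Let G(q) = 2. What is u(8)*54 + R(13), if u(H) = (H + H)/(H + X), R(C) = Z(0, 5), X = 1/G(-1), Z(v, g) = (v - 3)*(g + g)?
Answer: 1218/17 ≈ 71.647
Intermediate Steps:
Z(v, g) = 2*g*(-3 + v) (Z(v, g) = (-3 + v)*(2*g) = 2*g*(-3 + v))
X = ½ (X = 1/2 = ½ ≈ 0.50000)
R(C) = -30 (R(C) = 2*5*(-3 + 0) = 2*5*(-3) = -30)
u(H) = 2*H/(½ + H) (u(H) = (H + H)/(H + ½) = (2*H)/(½ + H) = 2*H/(½ + H))
u(8)*54 + R(13) = (4*8/(1 + 2*8))*54 - 30 = (4*8/(1 + 16))*54 - 30 = (4*8/17)*54 - 30 = (4*8*(1/17))*54 - 30 = (32/17)*54 - 30 = 1728/17 - 30 = 1218/17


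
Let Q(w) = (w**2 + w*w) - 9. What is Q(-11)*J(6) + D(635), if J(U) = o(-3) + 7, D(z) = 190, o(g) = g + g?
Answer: 423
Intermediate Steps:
o(g) = 2*g
J(U) = 1 (J(U) = 2*(-3) + 7 = -6 + 7 = 1)
Q(w) = -9 + 2*w**2 (Q(w) = (w**2 + w**2) - 9 = 2*w**2 - 9 = -9 + 2*w**2)
Q(-11)*J(6) + D(635) = (-9 + 2*(-11)**2)*1 + 190 = (-9 + 2*121)*1 + 190 = (-9 + 242)*1 + 190 = 233*1 + 190 = 233 + 190 = 423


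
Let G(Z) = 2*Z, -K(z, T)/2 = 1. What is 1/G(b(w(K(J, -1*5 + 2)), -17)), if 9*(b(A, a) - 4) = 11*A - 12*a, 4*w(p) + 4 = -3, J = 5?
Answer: 18/883 ≈ 0.020385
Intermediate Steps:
K(z, T) = -2 (K(z, T) = -2*1 = -2)
w(p) = -7/4 (w(p) = -1 + (¼)*(-3) = -1 - ¾ = -7/4)
b(A, a) = 4 - 4*a/3 + 11*A/9 (b(A, a) = 4 + (11*A - 12*a)/9 = 4 + (-12*a + 11*A)/9 = 4 + (-4*a/3 + 11*A/9) = 4 - 4*a/3 + 11*A/9)
1/G(b(w(K(J, -1*5 + 2)), -17)) = 1/(2*(4 - 4/3*(-17) + (11/9)*(-7/4))) = 1/(2*(4 + 68/3 - 77/36)) = 1/(2*(883/36)) = 1/(883/18) = 18/883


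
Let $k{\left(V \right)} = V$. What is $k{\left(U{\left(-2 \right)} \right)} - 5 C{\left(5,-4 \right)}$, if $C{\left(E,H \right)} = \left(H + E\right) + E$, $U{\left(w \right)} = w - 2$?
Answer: $-34$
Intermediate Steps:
$U{\left(w \right)} = -2 + w$
$C{\left(E,H \right)} = H + 2 E$ ($C{\left(E,H \right)} = \left(E + H\right) + E = H + 2 E$)
$k{\left(U{\left(-2 \right)} \right)} - 5 C{\left(5,-4 \right)} = \left(-2 - 2\right) - 5 \left(-4 + 2 \cdot 5\right) = -4 - 5 \left(-4 + 10\right) = -4 - 30 = -34$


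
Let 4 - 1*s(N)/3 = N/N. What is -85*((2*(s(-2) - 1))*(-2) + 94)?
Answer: -5270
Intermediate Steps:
s(N) = 9 (s(N) = 12 - 3*N/N = 12 - 3*1 = 12 - 3 = 9)
-85*((2*(s(-2) - 1))*(-2) + 94) = -85*((2*(9 - 1))*(-2) + 94) = -85*((2*8)*(-2) + 94) = -85*(16*(-2) + 94) = -85*(-32 + 94) = -85*62 = -5270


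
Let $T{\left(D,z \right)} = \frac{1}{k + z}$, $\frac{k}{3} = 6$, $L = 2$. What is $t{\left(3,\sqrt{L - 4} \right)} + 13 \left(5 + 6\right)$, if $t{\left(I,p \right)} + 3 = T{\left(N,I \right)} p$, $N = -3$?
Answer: $140 + \frac{i \sqrt{2}}{21} \approx 140.0 + 0.067343 i$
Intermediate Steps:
$k = 18$ ($k = 3 \cdot 6 = 18$)
$T{\left(D,z \right)} = \frac{1}{18 + z}$
$t{\left(I,p \right)} = -3 + \frac{p}{18 + I}$
$t{\left(3,\sqrt{L - 4} \right)} + 13 \left(5 + 6\right) = \frac{-54 + \sqrt{2 - 4} - 9}{18 + 3} + 13 \left(5 + 6\right) = \frac{-54 + \sqrt{-2} - 9}{21} + 13 \cdot 11 = \frac{-54 + i \sqrt{2} - 9}{21} + 143 = \frac{-63 + i \sqrt{2}}{21} + 143 = \left(-3 + \frac{i \sqrt{2}}{21}\right) + 143 = 140 + \frac{i \sqrt{2}}{21}$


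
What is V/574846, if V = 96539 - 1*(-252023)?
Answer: 174281/287423 ≈ 0.60636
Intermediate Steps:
V = 348562 (V = 96539 + 252023 = 348562)
V/574846 = 348562/574846 = 348562*(1/574846) = 174281/287423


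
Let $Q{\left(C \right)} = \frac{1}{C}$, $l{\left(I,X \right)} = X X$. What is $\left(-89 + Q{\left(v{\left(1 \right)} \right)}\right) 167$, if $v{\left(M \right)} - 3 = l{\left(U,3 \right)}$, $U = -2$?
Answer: $- \frac{178189}{12} \approx -14849.0$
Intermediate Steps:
$l{\left(I,X \right)} = X^{2}$
$v{\left(M \right)} = 12$ ($v{\left(M \right)} = 3 + 3^{2} = 3 + 9 = 12$)
$\left(-89 + Q{\left(v{\left(1 \right)} \right)}\right) 167 = \left(-89 + \frac{1}{12}\right) 167 = \left(- \frac{1067}{12}\right) 167 = - \frac{178189}{12}$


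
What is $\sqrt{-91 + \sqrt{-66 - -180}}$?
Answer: $\sqrt{-91 + \sqrt{114}} \approx 8.9623 i$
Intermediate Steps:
$\sqrt{-91 + \sqrt{-66 - -180}} = \sqrt{-91 + \sqrt{-66 + 180}} = \sqrt{-91 + \sqrt{114}}$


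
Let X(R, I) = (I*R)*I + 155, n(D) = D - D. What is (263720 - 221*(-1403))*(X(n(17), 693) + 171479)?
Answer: 98480671422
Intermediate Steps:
n(D) = 0
X(R, I) = 155 + R*I**2 (X(R, I) = R*I**2 + 155 = 155 + R*I**2)
(263720 - 221*(-1403))*(X(n(17), 693) + 171479) = (263720 - 221*(-1403))*((155 + 0*693**2) + 171479) = (263720 + 310063)*((155 + 0*480249) + 171479) = 573783*((155 + 0) + 171479) = 573783*(155 + 171479) = 573783*171634 = 98480671422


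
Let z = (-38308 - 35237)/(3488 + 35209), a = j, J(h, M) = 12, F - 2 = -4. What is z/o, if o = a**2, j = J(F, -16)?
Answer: -24515/1857456 ≈ -0.013198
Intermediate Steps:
F = -2 (F = 2 - 4 = -2)
j = 12
a = 12
z = -24515/12899 (z = -73545/38697 = -73545*1/38697 = -24515/12899 ≈ -1.9005)
o = 144 (o = 12**2 = 144)
z/o = -24515/12899/144 = -24515/12899*1/144 = -24515/1857456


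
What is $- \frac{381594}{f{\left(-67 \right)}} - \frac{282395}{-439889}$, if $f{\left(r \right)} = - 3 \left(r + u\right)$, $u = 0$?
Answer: $- \frac{55934080557}{29472563} \approx -1897.8$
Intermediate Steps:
$f{\left(r \right)} = - 3 r$ ($f{\left(r \right)} = - 3 \left(r + 0\right) = - 3 r$)
$- \frac{381594}{f{\left(-67 \right)}} - \frac{282395}{-439889} = - \frac{381594}{\left(-3\right) \left(-67\right)} - \frac{282395}{-439889} = - \frac{381594}{201} - - \frac{282395}{439889} = \left(-381594\right) \frac{1}{201} + \frac{282395}{439889} = - \frac{127198}{67} + \frac{282395}{439889} = - \frac{55934080557}{29472563}$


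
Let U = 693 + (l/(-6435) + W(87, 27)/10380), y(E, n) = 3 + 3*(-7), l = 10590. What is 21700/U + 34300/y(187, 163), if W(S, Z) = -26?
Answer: -8654728991650/4617905139 ≈ -1874.2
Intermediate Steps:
y(E, n) = -18 (y(E, n) = 3 - 21 = -18)
U = 513100571/742170 (U = 693 + (10590/(-6435) - 26/10380) = 693 + (10590*(-1/6435) - 26*1/10380) = 693 + (-706/429 - 13/5190) = 693 - 1223239/742170 = 513100571/742170 ≈ 691.35)
21700/U + 34300/y(187, 163) = 21700/(513100571/742170) + 34300/(-18) = 21700*(742170/513100571) + 34300*(-1/18) = 16105089000/513100571 - 17150/9 = -8654728991650/4617905139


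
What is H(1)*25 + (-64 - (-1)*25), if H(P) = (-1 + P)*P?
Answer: -39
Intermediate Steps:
H(P) = P*(-1 + P)
H(1)*25 + (-64 - (-1)*25) = (1*(-1 + 1))*25 + (-64 - (-1)*25) = (1*0)*25 + (-64 - 1*(-25)) = 0*25 + (-64 + 25) = 0 - 39 = -39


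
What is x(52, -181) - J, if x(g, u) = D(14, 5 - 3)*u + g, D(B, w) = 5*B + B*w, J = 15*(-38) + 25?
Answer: -17141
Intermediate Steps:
J = -545 (J = -570 + 25 = -545)
x(g, u) = g + 98*u (x(g, u) = (14*(5 + (5 - 3)))*u + g = (14*(5 + 2))*u + g = (14*7)*u + g = 98*u + g = g + 98*u)
x(52, -181) - J = (52 + 98*(-181)) - 1*(-545) = (52 - 17738) + 545 = -17686 + 545 = -17141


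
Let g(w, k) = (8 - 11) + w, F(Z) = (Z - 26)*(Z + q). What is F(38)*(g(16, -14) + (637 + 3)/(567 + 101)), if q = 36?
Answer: 2069928/167 ≈ 12395.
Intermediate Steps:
F(Z) = (-26 + Z)*(36 + Z) (F(Z) = (Z - 26)*(Z + 36) = (-26 + Z)*(36 + Z))
g(w, k) = -3 + w
F(38)*(g(16, -14) + (637 + 3)/(567 + 101)) = (-936 + 38**2 + 10*38)*((-3 + 16) + (637 + 3)/(567 + 101)) = (-936 + 1444 + 380)*(13 + 640/668) = 888*(13 + 640*(1/668)) = 888*(13 + 160/167) = 888*(2331/167) = 2069928/167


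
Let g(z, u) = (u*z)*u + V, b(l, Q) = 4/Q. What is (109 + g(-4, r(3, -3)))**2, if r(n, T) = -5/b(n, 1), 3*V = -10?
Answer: 1423249/144 ≈ 9883.7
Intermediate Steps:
V = -10/3 (V = (1/3)*(-10) = -10/3 ≈ -3.3333)
r(n, T) = -5/4 (r(n, T) = -5/(4/1) = -5/(4*1) = -5/4)
g(z, u) = -10/3 + z*u**2 (g(z, u) = (u*z)*u - 10/3 = z*u**2 - 10/3 = -10/3 + z*u**2)
(109 + g(-4, r(3, -3)))**2 = (109 + (-10/3 - 4*(-5/4)**2))**2 = (109 + (-10/3 - 4*25/16))**2 = (109 + (-10/3 - 25/4))**2 = (109 - 115/12)**2 = (1193/12)**2 = 1423249/144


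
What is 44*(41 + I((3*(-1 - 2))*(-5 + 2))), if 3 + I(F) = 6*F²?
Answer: 194128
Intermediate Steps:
I(F) = -3 + 6*F²
44*(41 + I((3*(-1 - 2))*(-5 + 2))) = 44*(41 + (-3 + 6*((3*(-1 - 2))*(-5 + 2))²)) = 44*(41 + (-3 + 6*((3*(-3))*(-3))²)) = 44*(41 + (-3 + 6*(-9*(-3))²)) = 44*(41 + (-3 + 6*27²)) = 44*(41 + (-3 + 6*729)) = 44*(41 + (-3 + 4374)) = 44*(41 + 4371) = 44*4412 = 194128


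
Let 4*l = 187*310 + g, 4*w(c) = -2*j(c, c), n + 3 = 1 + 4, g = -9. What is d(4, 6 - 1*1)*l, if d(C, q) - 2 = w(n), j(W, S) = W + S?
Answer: 0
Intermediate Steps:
j(W, S) = S + W
n = 2 (n = -3 + (1 + 4) = -3 + 5 = 2)
w(c) = -c (w(c) = (-2*(c + c))/4 = (-4*c)/4 = -c)
d(C, q) = 0 (d(C, q) = 2 - 1*2 = 2 - 2 = 0)
l = 57961/4 (l = (187*310 - 9)/4 = (57970 - 9)/4 = (1/4)*57961 = 57961/4 ≈ 14490.)
d(4, 6 - 1*1)*l = 0*(57961/4) = 0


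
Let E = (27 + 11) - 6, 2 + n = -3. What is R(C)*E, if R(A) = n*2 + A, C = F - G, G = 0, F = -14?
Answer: -768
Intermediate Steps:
n = -5 (n = -2 - 3 = -5)
C = -14 (C = -14 - 1*0 = -14 + 0 = -14)
E = 32 (E = 38 - 6 = 32)
R(A) = -10 + A (R(A) = -5*2 + A = -10 + A)
R(C)*E = (-10 - 14)*32 = -24*32 = -768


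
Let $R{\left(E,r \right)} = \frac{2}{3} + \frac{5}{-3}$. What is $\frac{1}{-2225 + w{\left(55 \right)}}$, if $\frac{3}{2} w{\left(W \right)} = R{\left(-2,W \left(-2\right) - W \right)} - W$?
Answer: $- \frac{3}{6787} \approx -0.00044202$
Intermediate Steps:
$R{\left(E,r \right)} = -1$ ($R{\left(E,r \right)} = 2 \cdot \frac{1}{3} + 5 \left(- \frac{1}{3}\right) = \frac{2}{3} - \frac{5}{3} = -1$)
$w{\left(W \right)} = - \frac{2}{3} - \frac{2 W}{3}$ ($w{\left(W \right)} = \frac{2 \left(-1 - W\right)}{3} = - \frac{2}{3} - \frac{2 W}{3}$)
$\frac{1}{-2225 + w{\left(55 \right)}} = \frac{1}{-2225 - \frac{112}{3}} = \frac{1}{- \frac{6787}{3}} = - \frac{3}{6787}$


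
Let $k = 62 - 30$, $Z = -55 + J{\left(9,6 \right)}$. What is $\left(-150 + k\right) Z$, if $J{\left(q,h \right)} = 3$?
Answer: $6136$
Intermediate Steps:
$Z = -52$ ($Z = -55 + 3 = -52$)
$k = 32$ ($k = 62 - 30 = 32$)
$\left(-150 + k\right) Z = \left(-150 + 32\right) \left(-52\right) = \left(-118\right) \left(-52\right) = 6136$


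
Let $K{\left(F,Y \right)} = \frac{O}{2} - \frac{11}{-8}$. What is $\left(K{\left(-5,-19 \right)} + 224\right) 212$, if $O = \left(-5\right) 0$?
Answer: $\frac{95559}{2} \approx 47780.0$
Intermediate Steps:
$O = 0$
$K{\left(F,Y \right)} = \frac{11}{8}$ ($K{\left(F,Y \right)} = \frac{0}{2} - \frac{11}{-8} = 0 \cdot \frac{1}{2} - - \frac{11}{8} = 0 + \frac{11}{8} = \frac{11}{8}$)
$\left(K{\left(-5,-19 \right)} + 224\right) 212 = \left(\frac{11}{8} + 224\right) 212 = \frac{1803}{8} \cdot 212 = \frac{95559}{2}$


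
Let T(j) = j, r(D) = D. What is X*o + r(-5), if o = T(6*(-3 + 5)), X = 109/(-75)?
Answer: -561/25 ≈ -22.440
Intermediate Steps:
X = -109/75 (X = 109*(-1/75) = -109/75 ≈ -1.4533)
o = 12 (o = 6*(-3 + 5) = 6*2 = 12)
X*o + r(-5) = -109/75*12 - 5 = -436/25 - 5 = -561/25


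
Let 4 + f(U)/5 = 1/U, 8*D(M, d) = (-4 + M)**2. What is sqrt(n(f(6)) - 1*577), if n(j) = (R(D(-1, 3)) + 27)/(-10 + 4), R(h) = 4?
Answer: I*sqrt(20958)/6 ≈ 24.128*I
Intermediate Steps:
D(M, d) = (-4 + M)**2/8
f(U) = -20 + 5/U (f(U) = -20 + 5*(1/U) = -20 + 5/U)
n(j) = -31/6 (n(j) = (4 + 27)/(-10 + 4) = 31/(-6) = 31*(-1/6) = -31/6)
sqrt(n(f(6)) - 1*577) = sqrt(-31/6 - 1*577) = sqrt(-31/6 - 577) = sqrt(-3493/6) = I*sqrt(20958)/6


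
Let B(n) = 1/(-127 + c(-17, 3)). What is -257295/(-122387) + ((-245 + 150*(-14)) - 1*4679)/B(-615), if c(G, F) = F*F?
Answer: 101438519279/122387 ≈ 8.2883e+5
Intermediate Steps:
c(G, F) = F²
B(n) = -1/118 (B(n) = 1/(-127 + 3²) = 1/(-127 + 9) = 1/(-118) = -1/118)
-257295/(-122387) + ((-245 + 150*(-14)) - 1*4679)/B(-615) = -257295/(-122387) + ((-245 + 150*(-14)) - 1*4679)/(-1/118) = -257295*(-1/122387) + ((-245 - 2100) - 4679)*(-118) = 257295/122387 + (-2345 - 4679)*(-118) = 257295/122387 - 7024*(-118) = 257295/122387 + 828832 = 101438519279/122387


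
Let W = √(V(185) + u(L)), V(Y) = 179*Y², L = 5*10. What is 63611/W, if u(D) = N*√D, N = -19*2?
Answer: 63611*√5/(5*√(1225255 - 38*√2)) ≈ 25.701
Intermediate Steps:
L = 50
N = -38
u(D) = -38*√D
W = √(6126275 - 190*√2) (W = √(179*185² - 190*√2) = √(179*34225 - 190*√2) = √(6126275 - 190*√2) ≈ 2475.1)
63611/W = 63611/(√(6126275 - 190*√2)) = 63611/√(6126275 - 190*√2)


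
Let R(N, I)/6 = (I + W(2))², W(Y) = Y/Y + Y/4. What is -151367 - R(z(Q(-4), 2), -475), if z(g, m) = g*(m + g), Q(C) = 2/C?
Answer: -2993161/2 ≈ -1.4966e+6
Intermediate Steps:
z(g, m) = g*(g + m)
W(Y) = 1 + Y/4 (W(Y) = 1 + Y*(¼) = 1 + Y/4)
R(N, I) = 6*(3/2 + I)² (R(N, I) = 6*(I + (1 + (¼)*2))² = 6*(I + (1 + ½))² = 6*(I + 3/2)² = 6*(3/2 + I)²)
-151367 - R(z(Q(-4), 2), -475) = -151367 - 3*(3 + 2*(-475))²/2 = -151367 - 3*(3 - 950)²/2 = -151367 - 3*(-947)²/2 = -151367 - 3*896809/2 = -151367 - 1*2690427/2 = -151367 - 2690427/2 = -2993161/2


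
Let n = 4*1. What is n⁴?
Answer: 256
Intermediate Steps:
n = 4
n⁴ = 4⁴ = 256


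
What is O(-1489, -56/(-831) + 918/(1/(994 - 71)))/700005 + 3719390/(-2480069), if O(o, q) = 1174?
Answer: -2600679995944/1736060700345 ≈ -1.4980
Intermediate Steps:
O(-1489, -56/(-831) + 918/(1/(994 - 71)))/700005 + 3719390/(-2480069) = 1174/700005 + 3719390/(-2480069) = 1174*(1/700005) + 3719390*(-1/2480069) = 1174/700005 - 3719390/2480069 = -2600679995944/1736060700345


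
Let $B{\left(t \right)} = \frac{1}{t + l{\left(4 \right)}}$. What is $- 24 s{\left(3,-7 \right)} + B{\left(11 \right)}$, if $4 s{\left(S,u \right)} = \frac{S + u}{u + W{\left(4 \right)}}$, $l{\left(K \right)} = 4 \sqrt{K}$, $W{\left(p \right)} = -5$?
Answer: $- \frac{37}{19} \approx -1.9474$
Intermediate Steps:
$s{\left(S,u \right)} = \frac{S + u}{4 \left(-5 + u\right)}$ ($s{\left(S,u \right)} = \frac{\left(S + u\right) \frac{1}{u - 5}}{4} = \frac{\left(S + u\right) \frac{1}{-5 + u}}{4} = \frac{\frac{1}{-5 + u} \left(S + u\right)}{4} = \frac{S + u}{4 \left(-5 + u\right)}$)
$B{\left(t \right)} = \frac{1}{8 + t}$ ($B{\left(t \right)} = \frac{1}{t + 4 \sqrt{4}} = \frac{1}{t + 4 \cdot 2} = \frac{1}{t + 8} = \frac{1}{8 + t}$)
$- 24 s{\left(3,-7 \right)} + B{\left(11 \right)} = - 24 \frac{3 - 7}{4 \left(-5 - 7\right)} + \frac{1}{8 + 11} = - 24 \cdot \frac{1}{4} \frac{1}{-12} \left(-4\right) + \frac{1}{19} = - 24 \cdot \frac{1}{4} \left(- \frac{1}{12}\right) \left(-4\right) + \frac{1}{19} = \left(-24\right) \frac{1}{12} + \frac{1}{19} = -2 + \frac{1}{19} = - \frac{37}{19}$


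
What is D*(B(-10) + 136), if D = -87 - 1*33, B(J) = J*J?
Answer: -28320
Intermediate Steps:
B(J) = J**2
D = -120 (D = -87 - 33 = -120)
D*(B(-10) + 136) = -120*((-10)**2 + 136) = -120*(100 + 136) = -120*236 = -28320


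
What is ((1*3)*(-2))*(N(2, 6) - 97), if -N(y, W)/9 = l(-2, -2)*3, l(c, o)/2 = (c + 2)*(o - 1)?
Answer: 582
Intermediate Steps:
l(c, o) = 2*(-1 + o)*(2 + c) (l(c, o) = 2*((c + 2)*(o - 1)) = 2*((2 + c)*(-1 + o)) = 2*((-1 + o)*(2 + c)) = 2*(-1 + o)*(2 + c))
N(y, W) = 0 (N(y, W) = -9*(-4 - 2*(-2) + 4*(-2) + 2*(-2)*(-2))*3 = -9*(-4 + 4 - 8 + 8)*3 = -0*3 = -9*0 = 0)
((1*3)*(-2))*(N(2, 6) - 97) = ((1*3)*(-2))*(0 - 97) = (3*(-2))*(-97) = -6*(-97) = 582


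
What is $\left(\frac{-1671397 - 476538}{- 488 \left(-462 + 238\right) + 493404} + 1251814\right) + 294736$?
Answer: $\frac{932128281865}{602716} \approx 1.5465 \cdot 10^{6}$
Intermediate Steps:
$\left(\frac{-1671397 - 476538}{- 488 \left(-462 + 238\right) + 493404} + 1251814\right) + 294736 = \left(- \frac{2147935}{\left(-488\right) \left(-224\right) + 493404} + 1251814\right) + 294736 = \left(- \frac{2147935}{109312 + 493404} + 1251814\right) + 294736 = \left(- \frac{2147935}{602716} + 1251814\right) + 294736 = \frac{754486178889}{602716} + 294736 = \frac{932128281865}{602716}$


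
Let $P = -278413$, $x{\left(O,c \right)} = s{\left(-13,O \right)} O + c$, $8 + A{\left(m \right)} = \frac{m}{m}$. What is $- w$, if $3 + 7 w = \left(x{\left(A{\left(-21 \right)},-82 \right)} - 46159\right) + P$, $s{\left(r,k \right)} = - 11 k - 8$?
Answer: $\frac{325140}{7} \approx 46449.0$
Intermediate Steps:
$s{\left(r,k \right)} = -8 - 11 k$
$A{\left(m \right)} = -7$ ($A{\left(m \right)} = -8 + \frac{m}{m} = -8 + 1 = -7$)
$x{\left(O,c \right)} = c + O \left(-8 - 11 O\right)$ ($x{\left(O,c \right)} = \left(-8 - 11 O\right) O + c = O \left(-8 - 11 O\right) + c = c + O \left(-8 - 11 O\right)$)
$w = - \frac{325140}{7}$ ($w = - \frac{3}{7} + \frac{\left(\left(-82 - - 7 \left(8 + 11 \left(-7\right)\right)\right) - 46159\right) - 278413}{7} = - \frac{3}{7} + \frac{\left(\left(-82 - - 7 \left(8 - 77\right)\right) - 46159\right) - 278413}{7} = - \frac{3}{7} + \frac{\left(\left(-82 - \left(-7\right) \left(-69\right)\right) - 46159\right) - 278413}{7} = - \frac{3}{7} + \frac{\left(\left(-82 - 483\right) - 46159\right) - 278413}{7} = - \frac{3}{7} + \frac{\left(-565 - 46159\right) - 278413}{7} = - \frac{3}{7} + \frac{-46724 - 278413}{7} = - \frac{3}{7} + \frac{1}{7} \left(-325137\right) = - \frac{3}{7} - \frac{325137}{7} = - \frac{325140}{7} \approx -46449.0$)
$- w = \left(-1\right) \left(- \frac{325140}{7}\right) = \frac{325140}{7}$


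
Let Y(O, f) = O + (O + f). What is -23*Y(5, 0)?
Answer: -230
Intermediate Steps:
Y(O, f) = f + 2*O
-23*Y(5, 0) = -23*(0 + 2*5) = -23*(0 + 10) = -23*10 = -230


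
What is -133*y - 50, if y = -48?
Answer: 6334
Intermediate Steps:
-133*y - 50 = -133*(-48) - 50 = 6384 - 50 = 6334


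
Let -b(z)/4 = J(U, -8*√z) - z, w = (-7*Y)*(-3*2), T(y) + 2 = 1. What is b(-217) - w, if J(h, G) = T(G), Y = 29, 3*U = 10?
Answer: -2082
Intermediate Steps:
U = 10/3 (U = (⅓)*10 = 10/3 ≈ 3.3333)
T(y) = -1 (T(y) = -2 + 1 = -1)
J(h, G) = -1
w = 1218 (w = (-7*29)*(-3*2) = -203*(-6) = 1218)
b(z) = 4 + 4*z (b(z) = -4*(-1 - z) = 4 + 4*z)
b(-217) - w = (4 + 4*(-217)) - 1*1218 = (4 - 868) - 1218 = -864 - 1218 = -2082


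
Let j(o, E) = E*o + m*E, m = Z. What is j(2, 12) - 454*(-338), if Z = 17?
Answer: 153680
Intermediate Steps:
m = 17
j(o, E) = 17*E + E*o (j(o, E) = E*o + 17*E = 17*E + E*o)
j(2, 12) - 454*(-338) = 12*(17 + 2) - 454*(-338) = 12*19 + 153452 = 228 + 153452 = 153680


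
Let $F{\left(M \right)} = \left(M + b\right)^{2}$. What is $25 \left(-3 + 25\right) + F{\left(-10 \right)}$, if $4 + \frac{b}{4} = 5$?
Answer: $586$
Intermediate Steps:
$b = 4$ ($b = -16 + 4 \cdot 5 = -16 + 20 = 4$)
$F{\left(M \right)} = \left(4 + M\right)^{2}$ ($F{\left(M \right)} = \left(M + 4\right)^{2} = \left(4 + M\right)^{2}$)
$25 \left(-3 + 25\right) + F{\left(-10 \right)} = 25 \left(-3 + 25\right) + \left(4 - 10\right)^{2} = 25 \cdot 22 + \left(-6\right)^{2} = 550 + 36 = 586$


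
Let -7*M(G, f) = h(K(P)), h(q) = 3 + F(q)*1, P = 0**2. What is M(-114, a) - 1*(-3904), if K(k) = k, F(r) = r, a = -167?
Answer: 27325/7 ≈ 3903.6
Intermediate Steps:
P = 0
h(q) = 3 + q (h(q) = 3 + q*1 = 3 + q)
M(G, f) = -3/7 (M(G, f) = -(3 + 0)/7 = -1/7*3 = -3/7)
M(-114, a) - 1*(-3904) = -3/7 - 1*(-3904) = -3/7 + 3904 = 27325/7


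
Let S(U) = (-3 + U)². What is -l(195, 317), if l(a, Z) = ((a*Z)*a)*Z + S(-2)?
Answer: -3821094250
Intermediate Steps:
l(a, Z) = 25 + Z²*a² (l(a, Z) = ((a*Z)*a)*Z + (-3 - 2)² = ((Z*a)*a)*Z + (-5)² = (Z*a²)*Z + 25 = Z²*a² + 25 = 25 + Z²*a²)
-l(195, 317) = -(25 + 317²*195²) = -(25 + 100489*38025) = -(25 + 3821094225) = -1*3821094250 = -3821094250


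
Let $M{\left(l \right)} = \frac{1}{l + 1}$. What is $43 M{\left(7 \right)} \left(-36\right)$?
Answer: $- \frac{387}{2} \approx -193.5$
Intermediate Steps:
$M{\left(l \right)} = \frac{1}{1 + l}$
$43 M{\left(7 \right)} \left(-36\right) = \frac{43}{1 + 7} \left(-36\right) = \frac{43}{8} \left(-36\right) = - \frac{387}{2}$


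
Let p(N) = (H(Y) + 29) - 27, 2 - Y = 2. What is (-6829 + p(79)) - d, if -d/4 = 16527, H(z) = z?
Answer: 59281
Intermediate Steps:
Y = 0 (Y = 2 - 1*2 = 2 - 2 = 0)
p(N) = 2 (p(N) = (0 + 29) - 27 = 29 - 27 = 2)
d = -66108 (d = -4*16527 = -66108)
(-6829 + p(79)) - d = (-6829 + 2) - 1*(-66108) = -6827 + 66108 = 59281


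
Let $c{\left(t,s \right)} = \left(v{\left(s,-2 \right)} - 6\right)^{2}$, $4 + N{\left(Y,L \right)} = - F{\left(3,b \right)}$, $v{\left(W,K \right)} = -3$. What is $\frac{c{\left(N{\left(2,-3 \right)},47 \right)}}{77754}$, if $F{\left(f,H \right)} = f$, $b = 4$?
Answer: $\frac{27}{25918} \approx 0.0010417$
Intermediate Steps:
$N{\left(Y,L \right)} = -7$ ($N{\left(Y,L \right)} = -4 - 3 = -7$)
$c{\left(t,s \right)} = 81$ ($c{\left(t,s \right)} = \left(-3 - 6\right)^{2} = \left(-9\right)^{2} = 81$)
$\frac{c{\left(N{\left(2,-3 \right)},47 \right)}}{77754} = \frac{81}{77754} = 81 \cdot \frac{1}{77754} = \frac{27}{25918}$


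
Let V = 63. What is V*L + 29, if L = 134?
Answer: 8471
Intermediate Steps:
V*L + 29 = 63*134 + 29 = 8442 + 29 = 8471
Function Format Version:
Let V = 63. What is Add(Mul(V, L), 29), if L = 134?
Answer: 8471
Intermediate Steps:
Add(Mul(V, L), 29) = Add(Mul(63, 134), 29) = Add(8442, 29) = 8471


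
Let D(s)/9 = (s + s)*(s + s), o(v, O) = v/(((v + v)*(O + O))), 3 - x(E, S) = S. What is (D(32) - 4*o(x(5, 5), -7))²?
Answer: 66589286401/49 ≈ 1.3590e+9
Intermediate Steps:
x(E, S) = 3 - S
o(v, O) = 1/(4*O) (o(v, O) = v/(((2*v)*(2*O))) = v/((4*O*v)) = v*(1/(4*O*v)) = 1/(4*O))
D(s) = 36*s² (D(s) = 9*((s + s)*(s + s)) = 9*((2*s)*(2*s)) = 9*(4*s²) = 36*s²)
(D(32) - 4*o(x(5, 5), -7))² = (36*32² - 1/(-7))² = (36*1024 - (-1)/7)² = (36864 - 4*(-1/28))² = (36864 + ⅐)² = (258049/7)² = 66589286401/49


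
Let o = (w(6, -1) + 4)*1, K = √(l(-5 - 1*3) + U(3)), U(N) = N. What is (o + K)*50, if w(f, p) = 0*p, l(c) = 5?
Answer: 200 + 100*√2 ≈ 341.42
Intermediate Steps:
w(f, p) = 0
K = 2*√2 (K = √(5 + 3) = √8 = 2*√2 ≈ 2.8284)
o = 4 (o = (0 + 4)*1 = 4*1 = 4)
(o + K)*50 = (4 + 2*√2)*50 = 200 + 100*√2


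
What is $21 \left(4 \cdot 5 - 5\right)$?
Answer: $315$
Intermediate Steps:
$21 \left(4 \cdot 5 - 5\right) = 21 \left(20 - 5\right) = 21 \cdot 15 = 315$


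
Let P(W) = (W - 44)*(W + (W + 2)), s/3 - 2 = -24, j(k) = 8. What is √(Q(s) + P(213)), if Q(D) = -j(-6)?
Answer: 42*√41 ≈ 268.93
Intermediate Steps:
s = -66 (s = 6 + 3*(-24) = 6 - 72 = -66)
P(W) = (-44 + W)*(2 + 2*W) (P(W) = (-44 + W)*(W + (2 + W)) = (-44 + W)*(2 + 2*W))
Q(D) = -8 (Q(D) = -1*8 = -8)
√(Q(s) + P(213)) = √(-8 + (-88 - 86*213 + 2*213²)) = √(-8 + (-88 - 18318 + 2*45369)) = √(-8 + (-88 - 18318 + 90738)) = √(-8 + 72332) = √72324 = 42*√41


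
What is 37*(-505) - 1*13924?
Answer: -32609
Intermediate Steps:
37*(-505) - 1*13924 = -18685 - 13924 = -32609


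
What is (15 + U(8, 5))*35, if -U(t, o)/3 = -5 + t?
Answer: 210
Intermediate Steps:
U(t, o) = 15 - 3*t (U(t, o) = -3*(-5 + t) = 15 - 3*t)
(15 + U(8, 5))*35 = (15 + (15 - 3*8))*35 = (15 + (15 - 24))*35 = (15 - 9)*35 = 6*35 = 210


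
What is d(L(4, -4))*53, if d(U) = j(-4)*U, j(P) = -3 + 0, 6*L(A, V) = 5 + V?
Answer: -53/2 ≈ -26.500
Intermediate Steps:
L(A, V) = ⅚ + V/6 (L(A, V) = (5 + V)/6 = ⅚ + V/6)
j(P) = -3
d(U) = -3*U
d(L(4, -4))*53 = -3*(⅚ + (⅙)*(-4))*53 = -3*(⅚ - ⅔)*53 = -3*⅙*53 = -½*53 = -53/2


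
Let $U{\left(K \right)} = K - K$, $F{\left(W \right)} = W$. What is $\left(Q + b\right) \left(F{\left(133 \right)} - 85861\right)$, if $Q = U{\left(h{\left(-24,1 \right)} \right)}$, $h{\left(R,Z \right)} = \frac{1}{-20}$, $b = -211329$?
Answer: $18116812512$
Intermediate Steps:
$h{\left(R,Z \right)} = - \frac{1}{20}$
$U{\left(K \right)} = 0$
$Q = 0$
$\left(Q + b\right) \left(F{\left(133 \right)} - 85861\right) = \left(0 - 211329\right) \left(133 - 85861\right) = \left(-211329\right) \left(-85728\right) = 18116812512$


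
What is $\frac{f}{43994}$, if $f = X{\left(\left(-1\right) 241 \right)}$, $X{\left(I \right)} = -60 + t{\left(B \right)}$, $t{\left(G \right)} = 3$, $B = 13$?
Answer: $- \frac{57}{43994} \approx -0.0012956$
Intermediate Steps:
$X{\left(I \right)} = -57$ ($X{\left(I \right)} = -60 + 3 = -57$)
$f = -57$
$\frac{f}{43994} = - \frac{57}{43994}$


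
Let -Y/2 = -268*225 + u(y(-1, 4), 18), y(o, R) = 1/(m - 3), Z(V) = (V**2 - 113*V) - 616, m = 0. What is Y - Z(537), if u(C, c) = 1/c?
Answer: -958249/9 ≈ -1.0647e+5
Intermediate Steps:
Z(V) = -616 + V**2 - 113*V
y(o, R) = -1/3 (y(o, R) = 1/(0 - 3) = 1/(-3) = -1/3)
Y = 1085399/9 (Y = -2*(-268*225 + 1/18) = -2*(-60300 + 1/18) = -2*(-1085399/18) = 1085399/9 ≈ 1.2060e+5)
Y - Z(537) = 1085399/9 - (-616 + 537**2 - 113*537) = 1085399/9 - (-616 + 288369 - 60681) = 1085399/9 - 1*227072 = 1085399/9 - 227072 = -958249/9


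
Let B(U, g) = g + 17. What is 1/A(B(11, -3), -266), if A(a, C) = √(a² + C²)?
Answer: √362/5068 ≈ 0.0037542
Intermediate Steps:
B(U, g) = 17 + g
A(a, C) = √(C² + a²)
1/A(B(11, -3), -266) = 1/(√((-266)² + (17 - 3)²)) = 1/(√(70756 + 14²)) = 1/(√(70756 + 196)) = 1/(√70952) = 1/(14*√362) = √362/5068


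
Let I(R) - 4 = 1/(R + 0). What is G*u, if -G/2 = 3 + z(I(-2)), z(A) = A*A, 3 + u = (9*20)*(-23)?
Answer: 252723/2 ≈ 1.2636e+5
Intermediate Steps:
I(R) = 4 + 1/R (I(R) = 4 + 1/(R + 0) = 4 + 1/R)
u = -4143 (u = -3 + (9*20)*(-23) = -3 + 180*(-23) = -3 - 4140 = -4143)
z(A) = A**2
G = -61/2 (G = -2*(3 + (4 + 1/(-2))**2) = -2*(3 + (4 - 1/2)**2) = -2*(3 + (7/2)**2) = -2*(3 + 49/4) = -2*61/4 = -61/2 ≈ -30.500)
G*u = -61/2*(-4143) = 252723/2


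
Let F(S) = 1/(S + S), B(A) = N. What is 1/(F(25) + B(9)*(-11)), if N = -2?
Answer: 50/1101 ≈ 0.045413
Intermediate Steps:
B(A) = -2
F(S) = 1/(2*S)
1/(F(25) + B(9)*(-11)) = 1/((½)/25 - 2*(-11)) = 1/((½)*(1/25) + 22) = 1/(1/50 + 22) = 1/(1101/50) = 50/1101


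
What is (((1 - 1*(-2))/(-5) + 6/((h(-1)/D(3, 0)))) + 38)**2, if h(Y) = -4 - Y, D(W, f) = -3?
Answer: 47089/25 ≈ 1883.6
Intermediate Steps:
(((1 - 1*(-2))/(-5) + 6/((h(-1)/D(3, 0)))) + 38)**2 = (((1 - 1*(-2))/(-5) + 6/(((-4 - 1*(-1))/(-3)))) + 38)**2 = (((1 + 2)*(-1/5) + 6/(((-4 + 1)*(-1/3)))) + 38)**2 = ((3*(-1/5) + 6/((-3*(-1/3)))) + 38)**2 = ((-3/5 + 6/1) + 38)**2 = ((-3/5 + 6*1) + 38)**2 = ((-3/5 + 6) + 38)**2 = (27/5 + 38)**2 = (217/5)**2 = 47089/25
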